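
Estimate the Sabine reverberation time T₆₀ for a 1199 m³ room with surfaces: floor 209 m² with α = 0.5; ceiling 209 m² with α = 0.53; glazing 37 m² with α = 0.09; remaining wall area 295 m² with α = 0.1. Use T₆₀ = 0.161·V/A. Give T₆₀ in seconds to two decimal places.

0.78 s

A = Σ Sᵢαᵢ = 209·0.5 + 209·0.53 + 37·0.09 + 295·0.1 = 248.10 m².
T₆₀ = 0.161 × 1199 / 248.10 = 0.778 s.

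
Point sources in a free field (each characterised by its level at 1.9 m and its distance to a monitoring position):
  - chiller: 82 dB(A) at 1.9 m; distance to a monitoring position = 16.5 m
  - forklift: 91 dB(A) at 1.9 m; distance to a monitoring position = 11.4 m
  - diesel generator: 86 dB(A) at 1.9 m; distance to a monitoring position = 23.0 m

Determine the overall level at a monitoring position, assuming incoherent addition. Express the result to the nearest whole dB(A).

Apply inverse-square spreading to bring every level to the receiver, then sum 10^(L/10).
chiller: 82 − 20·log₁₀(16.5/1.9) = 82 − 18.77 = 63.23 dB(A).
forklift: 91 − 20·log₁₀(11.4/1.9) = 91 − 15.56 = 75.44 dB(A).
diesel generator: 86 − 20·log₁₀(23.0/1.9) = 86 − 21.66 = 64.34 dB(A).
Σ 10^(L/10) = 3.979e+07 → L_total = 10·log₁₀(3.979e+07) = 76.00 dB(A).

76 dB(A)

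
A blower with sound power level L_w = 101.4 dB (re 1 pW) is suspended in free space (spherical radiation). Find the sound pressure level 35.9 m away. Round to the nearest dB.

59 dB

Free-field spherical radiation: L_p = L_w − 10·log₁₀(4π·r²), r = 35.9 m.
4π·r² = 1.62e+04 m², 10·log₁₀ of that is 42.094 dB.
L_p = 101.4 − 42.094 = 59.31 dB.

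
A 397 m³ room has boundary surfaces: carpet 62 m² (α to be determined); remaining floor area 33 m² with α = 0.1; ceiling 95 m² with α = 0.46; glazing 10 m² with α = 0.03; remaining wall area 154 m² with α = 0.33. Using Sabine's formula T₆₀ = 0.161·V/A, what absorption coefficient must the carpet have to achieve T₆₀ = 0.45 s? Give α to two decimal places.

0.71

A = 0.161·V/T₆₀ = 0.161·397/0.45 = 142.04 m² sabins.
Absorption from the other surfaces = 33·0.1 + 95·0.46 + 10·0.03 + 154·0.33 = 98.12 m², so the carpet must supply 43.92 m² over 62 m².
α = 43.92/62 = 0.708.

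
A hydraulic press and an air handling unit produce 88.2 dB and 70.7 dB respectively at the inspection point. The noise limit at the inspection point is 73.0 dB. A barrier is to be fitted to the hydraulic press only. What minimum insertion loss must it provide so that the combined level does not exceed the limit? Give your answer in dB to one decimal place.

19.1 dB

Fixed contribution from the other source: Σ 10^(L/10) = 10^(70.7/10) = 1.175e+07 (70.70 dB).
The limit corresponds to 10^(73.0/10) = 1.995e+07; subtracting the fixed part leaves 8.204e+06 for the hydraulic press, i.e. 69.14 dB.
So the hydraulic press must be reduced from 88.2 to 69.14 dB: IL = 19.06 dB.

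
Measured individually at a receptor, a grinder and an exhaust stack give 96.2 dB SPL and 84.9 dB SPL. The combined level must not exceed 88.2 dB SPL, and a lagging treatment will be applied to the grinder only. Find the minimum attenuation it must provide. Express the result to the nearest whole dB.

Fixed contribution from the other source: Σ 10^(L/10) = 10^(84.9/10) = 3.090e+08 (84.90 dB SPL).
To meet 88.2 dB SPL overall, the treated grinder may contribute at most 10^(88.2/10) − 3.090e+08 = 3.517e+08, i.e. 85.46 dB SPL.
Required insertion loss = 96.2 − 85.46 = 10.74 dB.

11 dB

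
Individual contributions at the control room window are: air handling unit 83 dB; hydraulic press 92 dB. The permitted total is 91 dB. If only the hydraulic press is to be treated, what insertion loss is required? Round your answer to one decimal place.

1.7 dB

Fixed contribution from the other source: Σ 10^(L/10) = 10^(83/10) = 1.995e+08 (83.00 dB).
The limit corresponds to 10^(91/10) = 1.259e+09; subtracting the fixed part leaves 1.059e+09 for the hydraulic press, i.e. 90.25 dB.
Required insertion loss = 92 − 90.25 = 1.75 dB.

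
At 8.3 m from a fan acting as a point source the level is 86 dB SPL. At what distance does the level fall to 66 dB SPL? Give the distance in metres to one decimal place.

83.0 m

Point-source spreading drops the level by 20·log₁₀(r₂/r₁); inverting, r₂/r₁ = 10^(ΔL/20).
r₂ = 8.3·10^((86−66)/20) = 8.3·10^(20.0/20) = 83.00 m.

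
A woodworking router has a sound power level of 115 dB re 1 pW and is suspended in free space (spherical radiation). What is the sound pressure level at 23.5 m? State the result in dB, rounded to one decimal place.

76.6 dB

L_p = L_w − 10·log₁₀(4π·r²) with r = 23.5 m.
4π·r² = 6940 m², 10·log₁₀ of that is 38.413 dB.
L_p = 115 − 38.413 = 76.59 dB.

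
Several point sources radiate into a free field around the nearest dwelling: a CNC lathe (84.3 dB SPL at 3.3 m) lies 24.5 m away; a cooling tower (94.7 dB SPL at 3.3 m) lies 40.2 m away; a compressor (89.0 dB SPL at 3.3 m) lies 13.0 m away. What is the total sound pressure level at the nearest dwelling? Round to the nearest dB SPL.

79 dB SPL

First find each source's level at the receiver (point-source: −20·log₁₀(r/r_ref)), then combine on an intensity basis.
CNC lathe: 84.3 − 20·log₁₀(24.5/3.3) = 84.3 − 17.41 = 66.89 dB SPL.
cooling tower: 94.7 − 20·log₁₀(40.2/3.3) = 94.7 − 21.71 = 72.99 dB SPL.
compressor: 89.0 − 20·log₁₀(13.0/3.3) = 89.0 − 11.91 = 77.09 dB SPL.
Σ 10^(L/10) = 7.596e+07 → L_total = 10·log₁₀(7.596e+07) = 78.81 dB SPL.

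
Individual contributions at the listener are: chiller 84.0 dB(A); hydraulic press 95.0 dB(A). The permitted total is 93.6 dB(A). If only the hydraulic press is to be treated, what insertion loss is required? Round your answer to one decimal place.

Fixed contribution from the other source: Σ 10^(L/10) = 10^(84.0/10) = 2.512e+08 (84.00 dB(A)).
To meet 93.6 dB(A) overall, the treated hydraulic press may contribute at most 10^(93.6/10) − 2.512e+08 = 2.040e+09, i.e. 93.10 dB(A).
So the hydraulic press must be reduced from 95.0 to 93.10 dB(A): IL = 1.90 dB.

1.9 dB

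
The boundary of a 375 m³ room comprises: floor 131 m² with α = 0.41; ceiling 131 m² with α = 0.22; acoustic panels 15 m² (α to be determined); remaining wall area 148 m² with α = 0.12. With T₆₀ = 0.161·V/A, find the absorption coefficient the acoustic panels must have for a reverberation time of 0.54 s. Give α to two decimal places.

From T₆₀ = 0.161·V/A, the target T₆₀ = 0.54 s needs A = 0.161·375/0.54 = 111.81 m².
Absorption from the other surfaces = 131·0.41 + 131·0.22 + 148·0.12 = 100.29 m², so the acoustic panels must supply 11.52 m² over 15 m².
α = 11.52/15 = 0.768.

0.77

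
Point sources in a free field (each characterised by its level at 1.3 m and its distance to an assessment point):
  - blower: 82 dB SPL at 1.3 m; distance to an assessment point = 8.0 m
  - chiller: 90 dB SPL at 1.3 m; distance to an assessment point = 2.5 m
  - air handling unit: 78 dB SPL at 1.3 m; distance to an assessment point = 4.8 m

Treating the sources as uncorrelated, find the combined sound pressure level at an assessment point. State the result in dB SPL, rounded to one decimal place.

84.5 dB SPL

Propagate each source to the receiver with L = L_ref − 20·log₁₀(r/r_ref), then add intensities.
blower: 82 − 20·log₁₀(8.0/1.3) = 82 − 15.78 = 66.22 dB SPL.
chiller: 90 − 20·log₁₀(2.5/1.3) = 90 − 5.68 = 84.32 dB SPL.
air handling unit: 78 − 20·log₁₀(4.8/1.3) = 78 − 11.35 = 66.65 dB SPL.
Σ 10^(L/10) = 2.792e+08 → L_total = 10·log₁₀(2.792e+08) = 84.46 dB SPL.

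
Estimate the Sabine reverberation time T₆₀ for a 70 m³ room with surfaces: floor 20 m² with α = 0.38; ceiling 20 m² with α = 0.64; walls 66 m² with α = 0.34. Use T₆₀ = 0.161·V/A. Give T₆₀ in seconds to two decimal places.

0.26 s

Summing Sᵢαᵢ: 20·0.38 + 20·0.64 + 66·0.34 = 42.84 m².
T₆₀ = 0.161·V/A = 0.161·70/42.84 = 0.263 s.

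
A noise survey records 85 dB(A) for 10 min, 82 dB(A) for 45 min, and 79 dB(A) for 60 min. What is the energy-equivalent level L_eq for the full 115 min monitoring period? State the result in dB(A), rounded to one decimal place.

81.2 dB(A)

The energy average is taken in the linear domain: L_eq = 10·log₁₀[(Σ tᵢ·10^(Lᵢ/10))/T], T = 115 min.
Σ tᵢ·10^(Lᵢ/10) = 10·10^(85/10) + 45·10^(82/10) + 60·10^(79/10) = 1.506e+10.
L_eq = 10·log₁₀(1.506e+10/115) = 81.17 dB(A).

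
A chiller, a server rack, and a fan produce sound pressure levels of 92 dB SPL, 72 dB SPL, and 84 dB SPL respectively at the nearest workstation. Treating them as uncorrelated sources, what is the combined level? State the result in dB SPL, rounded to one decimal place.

Incoherent sources combine by intensity addition: L_total = 10·log₁₀(Σ 10^(L_i/10)).
Σ 10^(L/10) = 10^(92/10) + 10^(72/10) + 10^(84/10) = 1.852e+09.
L_total = 10·log₁₀(1.852e+09) = 92.68 dB SPL.

92.7 dB SPL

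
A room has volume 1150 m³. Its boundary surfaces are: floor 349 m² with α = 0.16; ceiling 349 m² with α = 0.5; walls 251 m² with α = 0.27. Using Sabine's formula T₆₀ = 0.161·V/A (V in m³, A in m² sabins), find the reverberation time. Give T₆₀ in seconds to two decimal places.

A = Σ Sᵢαᵢ = 349·0.16 + 349·0.5 + 251·0.27 = 298.11 m².
T₆₀ = 0.161 × 1150 / 298.11 = 0.621 s.

0.62 s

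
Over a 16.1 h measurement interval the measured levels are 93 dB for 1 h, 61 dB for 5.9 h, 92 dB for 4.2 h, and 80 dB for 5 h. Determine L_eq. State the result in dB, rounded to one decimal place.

The energy average is taken in the linear domain: L_eq = 10·log₁₀[(Σ tᵢ·10^(Lᵢ/10))/T], T = 16.1 h.
Σ tᵢ·10^(Lᵢ/10) = 1·10^(93/10) + 5.9·10^(61/10) + 4.2·10^(92/10) + 5·10^(80/10) = 9.159e+09.
L_eq = 10·log₁₀(9.159e+09/16.1) = 87.55 dB.

87.6 dB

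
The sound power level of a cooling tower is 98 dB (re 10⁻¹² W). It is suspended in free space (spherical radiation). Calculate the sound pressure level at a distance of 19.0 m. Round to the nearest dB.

Free-field spherical radiation: L_p = L_w − 10·log₁₀(4π·r²), r = 19.0 m.
4π·r² = 4536 m², 10·log₁₀ of that is 36.567 dB.
L_p = 98 − 36.567 = 61.43 dB.

61 dB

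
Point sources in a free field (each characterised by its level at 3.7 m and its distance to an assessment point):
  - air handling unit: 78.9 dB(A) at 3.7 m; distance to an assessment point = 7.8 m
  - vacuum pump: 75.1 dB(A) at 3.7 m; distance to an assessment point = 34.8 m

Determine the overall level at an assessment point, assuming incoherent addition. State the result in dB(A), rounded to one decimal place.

First find each source's level at the receiver (point-source: −20·log₁₀(r/r_ref)), then combine on an intensity basis.
air handling unit: 78.9 − 20·log₁₀(7.8/3.7) = 78.9 − 6.48 = 72.42 dB(A).
vacuum pump: 75.1 − 20·log₁₀(34.8/3.7) = 75.1 − 19.47 = 55.63 dB(A).
Σ 10^(L/10) = 1.783e+07 → L_total = 10·log₁₀(1.783e+07) = 72.51 dB(A).

72.5 dB(A)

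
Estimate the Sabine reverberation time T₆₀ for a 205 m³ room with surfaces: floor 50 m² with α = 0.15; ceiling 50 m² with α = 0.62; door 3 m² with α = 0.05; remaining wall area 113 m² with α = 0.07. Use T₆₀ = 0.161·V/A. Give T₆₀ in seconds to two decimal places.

0.71 s

A = Σ Sᵢαᵢ = 50·0.15 + 50·0.62 + 3·0.05 + 113·0.07 = 46.56 m².
T₆₀ = 0.161·V/A = 0.161·205/46.56 = 0.709 s.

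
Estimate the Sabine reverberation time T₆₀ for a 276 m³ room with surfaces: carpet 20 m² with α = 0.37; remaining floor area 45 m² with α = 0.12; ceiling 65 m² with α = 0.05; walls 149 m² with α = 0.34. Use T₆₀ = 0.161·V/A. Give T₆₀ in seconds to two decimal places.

Summing Sᵢαᵢ: 20·0.37 + 45·0.12 + 65·0.05 + 149·0.34 = 66.71 m².
T₆₀ = 0.161·V/A = 0.161·276/66.71 = 0.666 s.

0.67 s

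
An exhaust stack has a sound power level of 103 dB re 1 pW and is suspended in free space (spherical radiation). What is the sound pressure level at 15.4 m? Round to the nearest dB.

68 dB

The power spreads over a sphere of area 4π·r², so L_p = L_w − 10·log₁₀(4π·r²).
4π·r² = 2980 m², 10·log₁₀ of that is 34.743 dB.
L_p = 103 − 34.743 = 68.26 dB.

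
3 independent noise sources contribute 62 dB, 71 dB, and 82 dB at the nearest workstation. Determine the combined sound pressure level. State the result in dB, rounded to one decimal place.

82.4 dB

Incoherent sources combine by intensity addition: L_total = 10·log₁₀(Σ 10^(L_i/10)).
Σ 10^(L/10) = 10^(62/10) + 10^(71/10) + 10^(82/10) = 1.727e+08.
L_total = 10·log₁₀(1.727e+08) = 82.37 dB.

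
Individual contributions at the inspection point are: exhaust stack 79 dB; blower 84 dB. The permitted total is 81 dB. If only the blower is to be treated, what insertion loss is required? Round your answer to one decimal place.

7.3 dB

The untreated sources together contribute 10^(79/10) = 7.943e+07, i.e. 79.00 dB.
The limit corresponds to 10^(81/10) = 1.259e+08; subtracting the fixed part leaves 4.646e+07 for the blower, i.e. 76.67 dB.
So the blower must be reduced from 84 to 76.67 dB: IL = 7.33 dB.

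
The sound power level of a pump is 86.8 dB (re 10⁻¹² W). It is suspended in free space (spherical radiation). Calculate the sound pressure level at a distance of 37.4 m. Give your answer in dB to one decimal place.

44.4 dB

L_p = L_w − 10·log₁₀(4π·r²) with r = 37.4 m.
4π·r² = 1.758e+04 m², 10·log₁₀ of that is 42.450 dB.
L_p = 86.8 − 42.450 = 44.35 dB.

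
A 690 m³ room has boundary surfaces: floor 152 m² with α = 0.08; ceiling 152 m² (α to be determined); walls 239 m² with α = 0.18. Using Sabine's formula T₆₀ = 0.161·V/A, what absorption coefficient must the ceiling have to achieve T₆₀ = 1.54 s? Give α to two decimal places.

0.11

From T₆₀ = 0.161·V/A, the target T₆₀ = 1.54 s needs A = 0.161·690/1.54 = 72.14 m².
Absorption from the other surfaces = 152·0.08 + 239·0.18 = 55.18 m², so the ceiling must supply 16.96 m² over 152 m².
α = 16.96/152 = 0.112.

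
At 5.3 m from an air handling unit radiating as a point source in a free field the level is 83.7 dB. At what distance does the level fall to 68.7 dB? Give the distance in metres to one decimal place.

29.8 m

Point-source spreading drops the level by 20·log₁₀(r₂/r₁); inverting, r₂/r₁ = 10^(ΔL/20).
r₂ = 5.3·10^((83.7−68.7)/20) = 5.3·10^(15.0/20) = 29.80 m.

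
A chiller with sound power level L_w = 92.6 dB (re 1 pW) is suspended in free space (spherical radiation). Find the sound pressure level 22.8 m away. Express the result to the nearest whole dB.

Free-field spherical radiation: L_p = L_w − 10·log₁₀(4π·r²), r = 22.8 m.
4π·r² = 6533 m², 10·log₁₀ of that is 38.151 dB.
L_p = 92.6 − 38.151 = 54.45 dB.

54 dB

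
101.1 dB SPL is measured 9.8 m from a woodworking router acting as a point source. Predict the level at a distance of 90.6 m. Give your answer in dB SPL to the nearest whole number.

Point-source attenuation: ΔL = 20·log₁₀(r₂/r₁) = 20·log₁₀(90.6/9.8) = 19.318 dB.
L₂ = 101.1 − 20·log₁₀(90.6/9.8) = 101.1 − 19.318 = 81.78 dB SPL.

82 dB SPL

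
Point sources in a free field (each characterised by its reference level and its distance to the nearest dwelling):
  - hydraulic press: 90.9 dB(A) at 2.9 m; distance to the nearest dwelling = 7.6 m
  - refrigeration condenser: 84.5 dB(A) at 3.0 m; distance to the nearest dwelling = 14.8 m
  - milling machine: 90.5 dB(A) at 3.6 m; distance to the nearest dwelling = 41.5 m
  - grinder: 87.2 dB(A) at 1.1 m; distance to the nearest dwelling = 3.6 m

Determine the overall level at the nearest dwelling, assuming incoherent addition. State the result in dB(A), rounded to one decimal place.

Apply inverse-square spreading to bring every level to the receiver, then sum 10^(L/10).
hydraulic press: 90.9 − 20·log₁₀(7.6/2.9) = 90.9 − 8.37 = 82.53 dB(A).
refrigeration condenser: 84.5 − 20·log₁₀(14.8/3.0) = 84.5 − 13.86 = 70.64 dB(A).
milling machine: 90.5 − 20·log₁₀(41.5/3.6) = 90.5 − 21.23 = 69.27 dB(A).
grinder: 87.2 − 20·log₁₀(3.6/1.1) = 87.2 − 10.30 = 76.90 dB(A).
Σ 10^(L/10) = 2.482e+08 → L_total = 10·log₁₀(2.482e+08) = 83.95 dB(A).

83.9 dB(A)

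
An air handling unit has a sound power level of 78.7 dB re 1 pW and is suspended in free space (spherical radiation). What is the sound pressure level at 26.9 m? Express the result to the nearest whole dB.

The power spreads over a sphere of area 4π·r², so L_p = L_w − 10·log₁₀(4π·r²).
4π·r² = 9093 m², 10·log₁₀ of that is 39.587 dB.
L_p = 78.7 − 39.587 = 39.11 dB.

39 dB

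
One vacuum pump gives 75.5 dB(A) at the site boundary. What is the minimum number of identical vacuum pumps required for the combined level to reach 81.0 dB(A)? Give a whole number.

4

Need L₁ + 10·log₁₀ N ≥ 81.0, i.e. log₁₀ N ≥ 0.55.
N ≥ 10^(5.5/10) = 3.548, so N = 4.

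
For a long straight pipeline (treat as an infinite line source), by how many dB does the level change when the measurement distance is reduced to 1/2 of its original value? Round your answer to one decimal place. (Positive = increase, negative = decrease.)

Line-source spreading: ΔL = −10·log₁₀(r₂/r₁).
ΔL = −10·log₁₀(0.5) = +3.01 dB.

+3.0 dB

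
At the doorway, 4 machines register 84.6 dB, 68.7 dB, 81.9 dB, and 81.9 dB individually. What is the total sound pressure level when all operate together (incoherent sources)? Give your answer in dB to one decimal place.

For uncorrelated sources the intensities add, so convert each level to linear form, sum, and take 10·log₁₀ of the total.
Σ 10^(L/10) = 10^(84.6/10) + 10^(68.7/10) + 10^(81.9/10) + 10^(81.9/10) = 6.056e+08.
L_total = 10·log₁₀(6.056e+08) = 87.82 dB.

87.8 dB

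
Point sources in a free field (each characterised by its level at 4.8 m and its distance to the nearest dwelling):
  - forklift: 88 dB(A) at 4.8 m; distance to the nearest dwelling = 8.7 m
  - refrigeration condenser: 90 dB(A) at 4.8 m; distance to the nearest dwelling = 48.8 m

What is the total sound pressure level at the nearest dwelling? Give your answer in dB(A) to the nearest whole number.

83 dB(A)

First find each source's level at the receiver (point-source: −20·log₁₀(r/r_ref)), then combine on an intensity basis.
forklift: 88 − 20·log₁₀(8.7/4.8) = 88 − 5.17 = 82.83 dB(A).
refrigeration condenser: 90 − 20·log₁₀(48.8/4.8) = 90 − 20.14 = 69.86 dB(A).
Σ 10^(L/10) = 2.017e+08 → L_total = 10·log₁₀(2.017e+08) = 83.05 dB(A).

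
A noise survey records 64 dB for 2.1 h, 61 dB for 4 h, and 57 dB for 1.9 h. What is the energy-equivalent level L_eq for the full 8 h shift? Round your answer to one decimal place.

Weight each interval's intensity by its duration and average over T = 8 h:
Σ tᵢ·10^(Lᵢ/10) = 2.1·10^(64/10) + 4·10^(61/10) + 1.9·10^(57/10) = 1.126e+07.
L_eq = 10·log₁₀(1.126e+07/8) = 61.49 dB.

61.5 dB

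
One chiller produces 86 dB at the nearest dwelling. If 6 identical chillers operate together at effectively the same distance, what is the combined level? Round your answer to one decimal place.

With 6 equal, uncorrelated contributions the intensity is 6× that of one unit, giving a rise of 10·log₁₀ 6.
L_total = 86 + 10·log₁₀(6) = 86 + 7.782 = 93.78 dB.

93.8 dB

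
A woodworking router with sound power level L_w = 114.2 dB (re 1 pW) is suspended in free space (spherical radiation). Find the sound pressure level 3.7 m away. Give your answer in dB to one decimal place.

L_p = L_w − 10·log₁₀(4π·r²) with r = 3.7 m.
4π·r² = 172 m², 10·log₁₀ of that is 22.356 dB.
L_p = 114.2 − 22.356 = 91.84 dB.

91.8 dB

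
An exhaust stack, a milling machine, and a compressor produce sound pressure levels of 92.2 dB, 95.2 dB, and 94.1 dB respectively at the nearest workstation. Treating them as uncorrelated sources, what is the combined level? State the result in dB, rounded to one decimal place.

98.8 dB

Incoherent sources combine by intensity addition: L_total = 10·log₁₀(Σ 10^(L_i/10)).
Σ 10^(L/10) = 10^(92.2/10) + 10^(95.2/10) + 10^(94.1/10) = 7.541e+09.
L_total = 10·log₁₀(7.541e+09) = 98.77 dB.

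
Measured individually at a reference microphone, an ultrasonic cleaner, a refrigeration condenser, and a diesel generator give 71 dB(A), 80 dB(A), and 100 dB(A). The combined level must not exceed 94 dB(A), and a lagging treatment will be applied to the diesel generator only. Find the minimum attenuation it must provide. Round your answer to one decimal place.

6.2 dB

The untreated sources together contribute 10^(71/10) + 10^(80/10) = 1.126e+08, i.e. 80.51 dB(A).
To meet 94 dB(A) overall, the treated diesel generator may contribute at most 10^(94/10) − 1.126e+08 = 2.399e+09, i.e. 93.80 dB(A).
So the diesel generator must be reduced from 100 to 93.80 dB(A): IL = 6.20 dB.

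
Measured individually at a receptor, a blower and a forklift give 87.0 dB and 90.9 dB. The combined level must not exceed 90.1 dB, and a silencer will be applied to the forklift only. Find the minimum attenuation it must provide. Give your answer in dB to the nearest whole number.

4 dB

The untreated sources together contribute 10^(87.0/10) = 5.012e+08, i.e. 87.00 dB.
The limit corresponds to 10^(90.1/10) = 1.023e+09; subtracting the fixed part leaves 5.221e+08 for the forklift, i.e. 87.18 dB.
Required insertion loss = 90.9 − 87.18 = 3.72 dB.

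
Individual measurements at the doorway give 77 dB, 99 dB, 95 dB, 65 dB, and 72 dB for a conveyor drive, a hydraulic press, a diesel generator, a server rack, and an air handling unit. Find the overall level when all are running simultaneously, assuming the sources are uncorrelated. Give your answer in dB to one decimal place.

100.5 dB

Incoherent sources combine by intensity addition: L_total = 10·log₁₀(Σ 10^(L_i/10)).
Σ 10^(L/10) = 10^(77/10) + 10^(99/10) + 10^(95/10) + 10^(65/10) + 10^(72/10) = 1.117e+10.
L_total = 10·log₁₀(1.117e+10) = 100.48 dB.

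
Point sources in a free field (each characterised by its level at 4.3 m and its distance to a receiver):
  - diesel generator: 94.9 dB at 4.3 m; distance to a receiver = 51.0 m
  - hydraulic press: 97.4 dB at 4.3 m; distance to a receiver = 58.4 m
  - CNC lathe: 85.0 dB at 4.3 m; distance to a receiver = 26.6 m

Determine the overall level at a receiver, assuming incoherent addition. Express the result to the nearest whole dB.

78 dB

Propagate each source to the receiver with L = L_ref − 20·log₁₀(r/r_ref), then add intensities.
diesel generator: 94.9 − 20·log₁₀(51.0/4.3) = 94.9 − 21.48 = 73.42 dB.
hydraulic press: 97.4 − 20·log₁₀(58.4/4.3) = 97.4 − 22.66 = 74.74 dB.
CNC lathe: 85.0 − 20·log₁₀(26.6/4.3) = 85.0 − 15.83 = 69.17 dB.
Σ 10^(L/10) = 6.002e+07 → L_total = 10·log₁₀(6.002e+07) = 77.78 dB.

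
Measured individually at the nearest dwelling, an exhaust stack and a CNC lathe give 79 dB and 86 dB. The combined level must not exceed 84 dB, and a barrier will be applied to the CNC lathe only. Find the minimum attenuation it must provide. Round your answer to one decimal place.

3.7 dB

Fixed contribution from the other source: Σ 10^(L/10) = 10^(79/10) = 7.943e+07 (79.00 dB).
The limit corresponds to 10^(84/10) = 2.512e+08; subtracting the fixed part leaves 1.718e+08 for the CNC lathe, i.e. 82.35 dB.
So the CNC lathe must be reduced from 86 to 82.35 dB: IL = 3.65 dB.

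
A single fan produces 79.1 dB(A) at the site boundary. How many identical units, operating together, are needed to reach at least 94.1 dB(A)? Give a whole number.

N identical sources give L₁ + 10·log₁₀ N, so require 10·log₁₀ N ≥ 94.1 − 79.1 = 15.0 dB.
N ≥ 10^(15.0/10) = 31.623, so N = 32.

32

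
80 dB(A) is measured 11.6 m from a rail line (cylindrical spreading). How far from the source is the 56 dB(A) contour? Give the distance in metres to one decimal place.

For a line source L₁ − L₂ = 10·log₁₀(r₂/r₁), so r₂ = r₁·10^((L₁−L₂)/10).
r₂ = 11.6·10^((80−56)/10) = 11.6·10^(24.0/10) = 2913.79 m.

2913.8 m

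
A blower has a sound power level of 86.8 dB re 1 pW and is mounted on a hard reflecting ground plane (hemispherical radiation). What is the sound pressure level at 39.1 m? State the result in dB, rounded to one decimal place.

Free-field hemispherical radiation: L_p = L_w − 10·log₁₀(2π·r²), r = 39.1 m.
2π·r² = 9606 m², 10·log₁₀ of that is 39.825 dB.
L_p = 86.8 − 39.825 = 46.97 dB.

47.0 dB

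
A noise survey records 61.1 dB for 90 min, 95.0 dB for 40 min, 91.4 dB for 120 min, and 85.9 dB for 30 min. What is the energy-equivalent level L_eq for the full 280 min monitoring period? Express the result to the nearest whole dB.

L_eq = 10·log₁₀[(1/T)·Σ tᵢ·10^(Lᵢ/10)] with T = 280 min.
Σ tᵢ·10^(Lᵢ/10) = 90·10^(61.1/10) + 40·10^(95.0/10) + 120·10^(91.4/10) + 30·10^(85.9/10) = 3.039e+11.
L_eq = 10·log₁₀(3.039e+11/280) = 90.36 dB.

90 dB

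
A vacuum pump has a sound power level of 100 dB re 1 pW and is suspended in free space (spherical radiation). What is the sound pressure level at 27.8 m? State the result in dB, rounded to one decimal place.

60.1 dB

L_p = L_w − 10·log₁₀(4π·r²) with r = 27.8 m.
4π·r² = 9712 m², 10·log₁₀ of that is 39.873 dB.
L_p = 100 − 39.873 = 60.13 dB.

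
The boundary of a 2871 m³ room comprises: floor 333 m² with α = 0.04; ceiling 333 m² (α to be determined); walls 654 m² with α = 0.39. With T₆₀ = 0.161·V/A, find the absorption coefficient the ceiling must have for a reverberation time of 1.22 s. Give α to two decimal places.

Required total absorption A = 0.161·2871/1.22 = 378.88 m².
Absorption from the other surfaces = 333·0.04 + 654·0.39 = 268.38 m², so the ceiling must supply 110.50 m² over 333 m².
α = 110.50/333 = 0.332.

0.33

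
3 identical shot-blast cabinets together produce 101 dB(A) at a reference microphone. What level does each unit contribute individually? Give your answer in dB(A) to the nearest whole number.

Dividing the total intensity by 3 lowers the level by 10·log₁₀ 3 = 4.771 dB: L₁ = 101 − 4.771.

96 dB(A)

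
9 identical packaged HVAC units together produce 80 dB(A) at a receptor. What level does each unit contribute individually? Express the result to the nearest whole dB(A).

9 equal contributions raise the level by 10·log₁₀ 9 = 9.542 dB, so each unit alone gives 80 − 9.542.

70 dB(A)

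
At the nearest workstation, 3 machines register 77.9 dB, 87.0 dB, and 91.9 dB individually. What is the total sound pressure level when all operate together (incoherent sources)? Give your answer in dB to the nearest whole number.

Incoherent sources combine by intensity addition: L_total = 10·log₁₀(Σ 10^(L_i/10)).
Σ 10^(L/10) = 10^(77.9/10) + 10^(87.0/10) + 10^(91.9/10) = 2.112e+09.
L_total = 10·log₁₀(2.112e+09) = 93.25 dB.

93 dB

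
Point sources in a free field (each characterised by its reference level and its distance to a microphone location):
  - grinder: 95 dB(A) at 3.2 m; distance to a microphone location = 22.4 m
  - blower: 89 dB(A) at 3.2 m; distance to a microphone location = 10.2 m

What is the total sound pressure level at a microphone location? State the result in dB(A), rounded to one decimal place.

81.5 dB(A)

First find each source's level at the receiver (point-source: −20·log₁₀(r/r_ref)), then combine on an intensity basis.
grinder: 95 − 20·log₁₀(22.4/3.2) = 95 − 16.90 = 78.10 dB(A).
blower: 89 − 20·log₁₀(10.2/3.2) = 89 − 10.07 = 78.93 dB(A).
Σ 10^(L/10) = 1.427e+08 → L_total = 10·log₁₀(1.427e+08) = 81.54 dB(A).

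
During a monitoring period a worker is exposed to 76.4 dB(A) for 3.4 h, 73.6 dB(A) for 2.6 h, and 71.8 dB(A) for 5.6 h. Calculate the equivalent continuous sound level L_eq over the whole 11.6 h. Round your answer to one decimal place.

74.0 dB(A)

L_eq = 10·log₁₀[(1/T)·Σ tᵢ·10^(Lᵢ/10)] with T = 11.6 h.
Σ tᵢ·10^(Lᵢ/10) = 3.4·10^(76.4/10) + 2.6·10^(73.6/10) + 5.6·10^(71.8/10) = 2.927e+08.
L_eq = 10·log₁₀(2.927e+08/11.6) = 74.02 dB(A).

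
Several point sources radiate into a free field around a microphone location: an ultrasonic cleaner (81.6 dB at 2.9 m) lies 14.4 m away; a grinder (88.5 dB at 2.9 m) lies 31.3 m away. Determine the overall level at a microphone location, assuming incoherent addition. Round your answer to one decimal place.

Propagate each source to the receiver with L = L_ref − 20·log₁₀(r/r_ref), then add intensities.
ultrasonic cleaner: 81.6 − 20·log₁₀(14.4/2.9) = 81.6 − 13.92 = 67.68 dB.
grinder: 88.5 − 20·log₁₀(31.3/2.9) = 88.5 − 20.66 = 67.84 dB.
Σ 10^(L/10) = 1.194e+07 → L_total = 10·log₁₀(1.194e+07) = 70.77 dB.

70.8 dB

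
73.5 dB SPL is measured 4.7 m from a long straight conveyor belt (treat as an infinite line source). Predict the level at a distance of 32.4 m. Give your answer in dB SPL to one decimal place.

65.1 dB SPL

For a line source, L₂ = L₁ − 10·log₁₀(r₂/r₁).
L₂ = 73.5 − 10·log₁₀(32.4/4.7) = 73.5 − 8.384 = 65.12 dB SPL.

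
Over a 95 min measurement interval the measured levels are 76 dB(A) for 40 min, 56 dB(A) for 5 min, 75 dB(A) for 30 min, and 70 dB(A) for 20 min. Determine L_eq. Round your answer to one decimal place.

74.6 dB(A)

L_eq = 10·log₁₀[(1/T)·Σ tᵢ·10^(Lᵢ/10)] with T = 95 min.
Σ tᵢ·10^(Lᵢ/10) = 40·10^(76/10) + 5·10^(56/10) + 30·10^(75/10) + 20·10^(70/10) = 2.743e+09.
L_eq = 10·log₁₀(2.743e+09/95) = 74.61 dB(A).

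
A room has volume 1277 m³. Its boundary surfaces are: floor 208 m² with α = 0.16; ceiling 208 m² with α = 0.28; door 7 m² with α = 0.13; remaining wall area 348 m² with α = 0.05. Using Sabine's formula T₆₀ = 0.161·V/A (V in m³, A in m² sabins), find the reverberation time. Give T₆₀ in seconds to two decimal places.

1.87 s

A = Σ Sᵢαᵢ = 208·0.16 + 208·0.28 + 7·0.13 + 348·0.05 = 109.83 m².
T₆₀ = 0.161 × 1277 / 109.83 = 1.872 s.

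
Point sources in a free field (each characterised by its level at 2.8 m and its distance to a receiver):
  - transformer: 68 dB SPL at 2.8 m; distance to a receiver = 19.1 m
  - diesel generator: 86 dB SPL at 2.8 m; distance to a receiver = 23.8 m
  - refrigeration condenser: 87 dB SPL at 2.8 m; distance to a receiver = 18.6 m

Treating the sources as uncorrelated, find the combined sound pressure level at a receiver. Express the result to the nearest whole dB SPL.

First find each source's level at the receiver (point-source: −20·log₁₀(r/r_ref)), then combine on an intensity basis.
transformer: 68 − 20·log₁₀(19.1/2.8) = 68 − 16.68 = 51.32 dB SPL.
diesel generator: 86 − 20·log₁₀(23.8/2.8) = 86 − 18.59 = 67.41 dB SPL.
refrigeration condenser: 87 − 20·log₁₀(18.6/2.8) = 87 − 16.45 = 70.55 dB SPL.
Σ 10^(L/10) = 1.700e+07 → L_total = 10·log₁₀(1.700e+07) = 72.31 dB SPL.

72 dB SPL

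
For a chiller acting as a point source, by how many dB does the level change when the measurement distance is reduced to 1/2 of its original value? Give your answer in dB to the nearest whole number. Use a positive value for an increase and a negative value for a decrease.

A point source loses 6 dB per doubling of distance; generally ΔL = −20·log₁₀(r₂/r₁).
ΔL = −20·log₁₀(0.5) = +6.02 dB.

+6 dB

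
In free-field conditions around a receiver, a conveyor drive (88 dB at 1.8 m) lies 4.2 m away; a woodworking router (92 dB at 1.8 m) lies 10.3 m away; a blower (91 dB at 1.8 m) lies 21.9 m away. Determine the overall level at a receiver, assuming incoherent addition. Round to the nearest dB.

82 dB

Propagate each source to the receiver with L = L_ref − 20·log₁₀(r/r_ref), then add intensities.
conveyor drive: 88 − 20·log₁₀(4.2/1.8) = 88 − 7.36 = 80.64 dB.
woodworking router: 92 − 20·log₁₀(10.3/1.8) = 92 − 15.15 = 76.85 dB.
blower: 91 − 20·log₁₀(21.9/1.8) = 91 − 21.70 = 69.30 dB.
Σ 10^(L/10) = 1.728e+08 → L_total = 10·log₁₀(1.728e+08) = 82.38 dB.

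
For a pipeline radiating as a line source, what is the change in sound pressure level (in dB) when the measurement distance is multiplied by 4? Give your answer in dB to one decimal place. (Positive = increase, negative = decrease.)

-6.0 dB

Line-source spreading: ΔL = −10·log₁₀(r₂/r₁).
ΔL = −10·log₁₀(4) = -6.02 dB.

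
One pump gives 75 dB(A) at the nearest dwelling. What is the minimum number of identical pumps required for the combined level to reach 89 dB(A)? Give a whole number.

26

Need L₁ + 10·log₁₀ N ≥ 89, i.e. log₁₀ N ≥ 1.40.
N ≥ 10^(14.0/10) = 25.119, so N = 26.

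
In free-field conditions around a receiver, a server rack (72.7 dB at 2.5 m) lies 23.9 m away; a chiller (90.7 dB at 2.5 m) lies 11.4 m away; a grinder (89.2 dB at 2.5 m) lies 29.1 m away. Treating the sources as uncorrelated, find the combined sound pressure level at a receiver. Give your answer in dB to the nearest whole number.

78 dB

First find each source's level at the receiver (point-source: −20·log₁₀(r/r_ref)), then combine on an intensity basis.
server rack: 72.7 − 20·log₁₀(23.9/2.5) = 72.7 − 19.61 = 53.09 dB.
chiller: 90.7 − 20·log₁₀(11.4/2.5) = 90.7 − 13.18 = 77.52 dB.
grinder: 89.2 − 20·log₁₀(29.1/2.5) = 89.2 − 21.32 = 67.88 dB.
Σ 10^(L/10) = 6.285e+07 → L_total = 10·log₁₀(6.285e+07) = 77.98 dB.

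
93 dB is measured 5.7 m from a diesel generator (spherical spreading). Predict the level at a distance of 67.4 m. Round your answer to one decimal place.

For a point source, L₂ = L₁ − 20·log₁₀(r₂/r₁).
L₂ = 93 − 20·log₁₀(67.4/5.7) = 93 − 21.456 = 71.54 dB.

71.5 dB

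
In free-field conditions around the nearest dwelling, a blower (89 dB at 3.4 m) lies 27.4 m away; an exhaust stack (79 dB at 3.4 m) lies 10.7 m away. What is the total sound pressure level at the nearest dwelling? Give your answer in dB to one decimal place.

First find each source's level at the receiver (point-source: −20·log₁₀(r/r_ref)), then combine on an intensity basis.
blower: 89 − 20·log₁₀(27.4/3.4) = 89 − 18.13 = 70.87 dB.
exhaust stack: 79 − 20·log₁₀(10.7/3.4) = 79 − 9.96 = 69.04 dB.
Σ 10^(L/10) = 2.025e+07 → L_total = 10·log₁₀(2.025e+07) = 73.06 dB.

73.1 dB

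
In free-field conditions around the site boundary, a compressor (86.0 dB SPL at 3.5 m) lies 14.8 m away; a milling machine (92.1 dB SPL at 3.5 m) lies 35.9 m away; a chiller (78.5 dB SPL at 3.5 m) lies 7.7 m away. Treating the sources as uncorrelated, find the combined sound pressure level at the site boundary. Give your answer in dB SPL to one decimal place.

77.2 dB SPL

First find each source's level at the receiver (point-source: −20·log₁₀(r/r_ref)), then combine on an intensity basis.
compressor: 86.0 − 20·log₁₀(14.8/3.5) = 86.0 − 12.52 = 73.48 dB SPL.
milling machine: 92.1 − 20·log₁₀(35.9/3.5) = 92.1 − 20.22 = 71.88 dB SPL.
chiller: 78.5 − 20·log₁₀(7.7/3.5) = 78.5 − 6.85 = 71.65 dB SPL.
Σ 10^(L/10) = 5.231e+07 → L_total = 10·log₁₀(5.231e+07) = 77.19 dB SPL.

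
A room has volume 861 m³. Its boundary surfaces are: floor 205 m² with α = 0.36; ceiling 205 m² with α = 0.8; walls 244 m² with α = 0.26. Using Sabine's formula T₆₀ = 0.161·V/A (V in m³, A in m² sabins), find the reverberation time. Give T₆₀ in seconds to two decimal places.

Total absorption A = 205·0.36 + 205·0.8 + 244·0.26 = 301.24 m² sabins.
T₆₀ = 0.161 × 861 / 301.24 = 0.460 s.

0.46 s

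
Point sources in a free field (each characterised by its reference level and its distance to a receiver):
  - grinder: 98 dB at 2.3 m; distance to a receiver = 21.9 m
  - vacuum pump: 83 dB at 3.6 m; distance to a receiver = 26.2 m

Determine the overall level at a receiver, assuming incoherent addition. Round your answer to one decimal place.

First find each source's level at the receiver (point-source: −20·log₁₀(r/r_ref)), then combine on an intensity basis.
grinder: 98 − 20·log₁₀(21.9/2.3) = 98 − 19.57 = 78.43 dB.
vacuum pump: 83 − 20·log₁₀(26.2/3.6) = 83 − 17.24 = 65.76 dB.
Σ 10^(L/10) = 7.336e+07 → L_total = 10·log₁₀(7.336e+07) = 78.65 dB.

78.7 dB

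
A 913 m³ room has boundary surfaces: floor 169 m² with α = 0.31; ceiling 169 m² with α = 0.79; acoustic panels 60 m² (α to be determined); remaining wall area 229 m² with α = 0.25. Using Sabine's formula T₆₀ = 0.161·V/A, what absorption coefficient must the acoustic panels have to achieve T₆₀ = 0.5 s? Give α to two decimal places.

A = 0.161·V/T₆₀ = 0.161·913/0.5 = 293.99 m² sabins.
Absorption from the other surfaces = 169·0.31 + 169·0.79 + 229·0.25 = 243.15 m², so the acoustic panels must supply 50.84 m² over 60 m².
α = 50.84/60 = 0.847.

0.85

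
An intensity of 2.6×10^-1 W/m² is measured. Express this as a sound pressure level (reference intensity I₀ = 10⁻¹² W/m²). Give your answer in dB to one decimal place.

L = 10·log₁₀(I/I₀) = 10·log₁₀(2.6×10^-1/10⁻¹²) = 10·log₁₀(2.6×10^11).
L = 10·(0.4150 + 11) = 114.15 dB.

114.1 dB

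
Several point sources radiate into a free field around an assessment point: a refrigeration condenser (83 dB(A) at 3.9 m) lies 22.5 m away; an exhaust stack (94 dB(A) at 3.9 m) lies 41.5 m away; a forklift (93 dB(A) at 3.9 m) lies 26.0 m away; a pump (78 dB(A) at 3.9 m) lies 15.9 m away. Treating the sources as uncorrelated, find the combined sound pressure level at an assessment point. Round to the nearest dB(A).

Propagate each source to the receiver with L = L_ref − 20·log₁₀(r/r_ref), then add intensities.
refrigeration condenser: 83 − 20·log₁₀(22.5/3.9) = 83 − 15.22 = 67.78 dB(A).
exhaust stack: 94 − 20·log₁₀(41.5/3.9) = 94 − 20.54 = 73.46 dB(A).
forklift: 93 − 20·log₁₀(26.0/3.9) = 93 − 16.48 = 76.52 dB(A).
pump: 78 − 20·log₁₀(15.9/3.9) = 78 − 12.21 = 65.79 dB(A).
Σ 10^(L/10) = 7.687e+07 → L_total = 10·log₁₀(7.687e+07) = 78.86 dB(A).

79 dB(A)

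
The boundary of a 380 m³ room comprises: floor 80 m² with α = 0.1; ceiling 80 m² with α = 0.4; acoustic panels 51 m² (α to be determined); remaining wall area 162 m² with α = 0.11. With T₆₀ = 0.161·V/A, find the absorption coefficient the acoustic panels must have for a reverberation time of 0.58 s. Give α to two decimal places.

0.93

A = 0.161·V/T₆₀ = 0.161·380/0.58 = 105.48 m² sabins.
Absorption from the other surfaces = 80·0.1 + 80·0.4 + 162·0.11 = 57.82 m², so the acoustic panels must supply 47.66 m² over 51 m².
α = 47.66/51 = 0.935.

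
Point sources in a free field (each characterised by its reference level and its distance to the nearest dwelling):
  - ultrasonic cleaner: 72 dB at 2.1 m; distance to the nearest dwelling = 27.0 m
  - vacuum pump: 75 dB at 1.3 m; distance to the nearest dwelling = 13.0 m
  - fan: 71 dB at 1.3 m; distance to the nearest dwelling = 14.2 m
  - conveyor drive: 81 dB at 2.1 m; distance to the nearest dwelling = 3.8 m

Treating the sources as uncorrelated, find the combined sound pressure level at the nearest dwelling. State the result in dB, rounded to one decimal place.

First find each source's level at the receiver (point-source: −20·log₁₀(r/r_ref)), then combine on an intensity basis.
ultrasonic cleaner: 72 − 20·log₁₀(27.0/2.1) = 72 − 22.18 = 49.82 dB.
vacuum pump: 75 − 20·log₁₀(13.0/1.3) = 75 − 20.00 = 55.00 dB.
fan: 71 − 20·log₁₀(14.2/1.3) = 71 − 20.77 = 50.23 dB.
conveyor drive: 81 − 20·log₁₀(3.8/2.1) = 81 − 5.15 = 75.85 dB.
Σ 10^(L/10) = 3.897e+07 → L_total = 10·log₁₀(3.897e+07) = 75.91 dB.

75.9 dB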